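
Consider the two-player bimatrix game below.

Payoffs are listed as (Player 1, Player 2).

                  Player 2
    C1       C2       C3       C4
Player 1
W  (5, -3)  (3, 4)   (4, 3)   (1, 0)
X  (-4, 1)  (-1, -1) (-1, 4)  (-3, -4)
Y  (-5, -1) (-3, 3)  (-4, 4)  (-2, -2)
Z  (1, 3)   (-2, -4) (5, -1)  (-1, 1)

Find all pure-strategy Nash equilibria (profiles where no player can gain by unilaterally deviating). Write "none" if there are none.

(W, C2)

(W, C1): Player 2 can switch to C2 (-3 → 4). Not NE.
(W, C2): Player 1 gets 3, best alternative -1; Player 2 gets 4, best alternative 3. No profitable deviation — NE.
(W, C3): Player 1 can switch to Z (4 → 5). Not NE.
(W, C4): Player 2 can switch to C2 (0 → 4). Not NE.
(X, C1): Player 1 can switch to W (-4 → 5). Not NE.
(X, C2): Player 1 can switch to W (-1 → 3). Not NE.
(X, C3): Player 1 can switch to W (-1 → 4). Not NE.
(X, C4): Player 1 can switch to W (-3 → 1). Not NE.
(Y, C1): Player 1 can switch to W (-5 → 5). Not NE.
(Y, C2): Player 1 can switch to W (-3 → 3). Not NE.
(Y, C3): Player 1 can switch to W (-4 → 4). Not NE.
(Y, C4): Player 1 can switch to W (-2 → 1). Not NE.
(Z, C1): Player 1 can switch to W (1 → 5). Not NE.
(The remaining 3 profiles each have a profitable deviation by the same check.)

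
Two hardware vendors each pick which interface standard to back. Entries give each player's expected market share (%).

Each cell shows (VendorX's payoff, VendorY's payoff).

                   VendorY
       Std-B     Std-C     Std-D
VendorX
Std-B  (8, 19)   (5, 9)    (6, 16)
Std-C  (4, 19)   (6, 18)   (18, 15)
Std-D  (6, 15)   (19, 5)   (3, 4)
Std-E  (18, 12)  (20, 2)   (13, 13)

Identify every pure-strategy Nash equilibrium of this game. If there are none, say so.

(Std-B, Std-B): VendorX can switch to Std-E (8 → 18). Not NE.
(Std-B, Std-C): VendorX can switch to Std-C (5 → 6). Not NE.
(Std-B, Std-D): VendorX can switch to Std-C (6 → 18). Not NE.
(Std-C, Std-B): VendorX can switch to Std-B (4 → 8). Not NE.
(Std-C, Std-C): VendorX can switch to Std-D (6 → 19). Not NE.
(Std-C, Std-D): VendorY can switch to Std-B (15 → 19). Not NE.
(Std-D, Std-B): VendorX can switch to Std-B (6 → 8). Not NE.
(Std-D, Std-C): VendorX can switch to Std-E (19 → 20). Not NE.
(The remaining 4 profiles each have a profitable deviation by the same check.)

This game has no pure Nash equilibrium.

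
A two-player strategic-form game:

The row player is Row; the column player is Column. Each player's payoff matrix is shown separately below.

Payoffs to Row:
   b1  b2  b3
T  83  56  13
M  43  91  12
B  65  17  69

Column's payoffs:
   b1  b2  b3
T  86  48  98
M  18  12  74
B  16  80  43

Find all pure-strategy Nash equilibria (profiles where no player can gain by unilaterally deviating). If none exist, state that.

(T, b1): Column can switch to b3 (86 → 98). Not NE.
(T, b2): Row can switch to M (56 → 91). Not NE.
(T, b3): Row can switch to B (13 → 69). Not NE.
(M, b1): Row can switch to T (43 → 83). Not NE.
(M, b2): Column can switch to b1 (12 → 18). Not NE.
(M, b3): Row can switch to T (12 → 13). Not NE.
(B, b1): Row can switch to T (65 → 83). Not NE.
(B, b2): Row can switch to T (17 → 56). Not NE.
(B, b3): Column can switch to b2 (43 → 80). Not NE.

This game has no pure Nash equilibrium.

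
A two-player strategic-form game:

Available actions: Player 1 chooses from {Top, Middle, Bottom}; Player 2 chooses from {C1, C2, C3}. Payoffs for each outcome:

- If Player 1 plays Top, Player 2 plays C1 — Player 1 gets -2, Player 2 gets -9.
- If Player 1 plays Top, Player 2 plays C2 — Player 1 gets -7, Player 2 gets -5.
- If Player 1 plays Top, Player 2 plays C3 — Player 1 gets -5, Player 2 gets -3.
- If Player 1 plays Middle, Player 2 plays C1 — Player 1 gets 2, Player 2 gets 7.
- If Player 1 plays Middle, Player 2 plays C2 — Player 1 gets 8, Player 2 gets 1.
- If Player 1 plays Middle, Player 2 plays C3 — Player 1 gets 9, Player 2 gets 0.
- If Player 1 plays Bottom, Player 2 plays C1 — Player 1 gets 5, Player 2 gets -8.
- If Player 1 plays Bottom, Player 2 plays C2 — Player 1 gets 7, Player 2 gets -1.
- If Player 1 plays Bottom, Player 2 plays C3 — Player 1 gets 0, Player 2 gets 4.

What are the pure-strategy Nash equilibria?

Player 1 against C1: payoffs -2, 2, 5 → best response Bottom.
Player 1 against C2: payoffs -7, 8, 7 → best response Middle.
Player 1 against C3: payoffs -5, 9, 0 → best response Middle.
Player 2 against Top: payoffs -9, -5, -3 → best response C3.
Player 2 against Middle: payoffs 7, 1, 0 → best response C1.
Player 2 against Bottom: payoffs -8, -1, 4 → best response C3.
No profile is a mutual best response for all players.

There is no pure-strategy Nash equilibrium.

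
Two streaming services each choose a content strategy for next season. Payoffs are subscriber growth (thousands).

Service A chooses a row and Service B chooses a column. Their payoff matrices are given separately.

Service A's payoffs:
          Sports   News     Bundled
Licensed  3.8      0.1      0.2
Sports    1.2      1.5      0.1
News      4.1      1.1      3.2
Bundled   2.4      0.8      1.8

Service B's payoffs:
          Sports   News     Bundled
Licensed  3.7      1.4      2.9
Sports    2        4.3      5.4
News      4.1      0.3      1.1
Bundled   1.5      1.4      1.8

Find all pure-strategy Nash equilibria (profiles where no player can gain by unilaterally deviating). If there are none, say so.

For each player, find the best response to each opponent profile; mutual best responses are the pure NE.
Service A against Sports: payoffs 3.8, 1.2, 4.1, 2.4 → best response News.
Service A against News: payoffs 0.1, 1.5, 1.1, 0.8 → best response Sports.
Service A against Bundled: payoffs 0.2, 0.1, 3.2, 1.8 → best response News.
Service B against Licensed: payoffs 3.7, 1.4, 2.9 → best response Sports.
Service B against Sports: payoffs 2, 4.3, 5.4 → best response Bundled.
Service B against News: payoffs 4.1, 0.3, 1.1 → best response Sports.
Service B against Bundled: payoffs 1.5, 1.4, 1.8 → best response Bundled.
Mutual best responses: (News, Sports).

The unique pure-strategy Nash equilibrium is (News, Sports).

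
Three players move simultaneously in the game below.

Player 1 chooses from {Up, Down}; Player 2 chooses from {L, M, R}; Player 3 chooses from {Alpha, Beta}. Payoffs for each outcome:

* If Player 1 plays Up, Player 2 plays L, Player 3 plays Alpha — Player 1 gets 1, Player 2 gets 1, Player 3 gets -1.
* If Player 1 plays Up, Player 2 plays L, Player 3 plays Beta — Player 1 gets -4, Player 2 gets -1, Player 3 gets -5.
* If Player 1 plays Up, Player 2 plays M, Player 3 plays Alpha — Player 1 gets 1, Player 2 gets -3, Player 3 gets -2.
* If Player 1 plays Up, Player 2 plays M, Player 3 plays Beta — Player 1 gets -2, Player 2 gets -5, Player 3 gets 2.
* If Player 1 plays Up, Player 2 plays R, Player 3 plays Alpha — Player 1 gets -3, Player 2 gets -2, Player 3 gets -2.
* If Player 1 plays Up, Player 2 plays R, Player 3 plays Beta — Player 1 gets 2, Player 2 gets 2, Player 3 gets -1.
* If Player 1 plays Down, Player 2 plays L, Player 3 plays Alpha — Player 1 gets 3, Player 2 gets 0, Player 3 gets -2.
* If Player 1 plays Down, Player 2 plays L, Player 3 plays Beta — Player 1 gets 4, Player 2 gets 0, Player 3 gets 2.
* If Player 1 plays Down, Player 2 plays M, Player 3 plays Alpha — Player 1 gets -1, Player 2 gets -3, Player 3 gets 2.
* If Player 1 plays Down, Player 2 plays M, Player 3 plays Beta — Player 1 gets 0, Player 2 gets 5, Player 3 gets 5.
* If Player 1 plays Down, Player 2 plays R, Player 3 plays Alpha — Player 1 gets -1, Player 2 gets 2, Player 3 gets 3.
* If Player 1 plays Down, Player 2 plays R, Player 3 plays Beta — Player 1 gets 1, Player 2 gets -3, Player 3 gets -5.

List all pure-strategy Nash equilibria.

The pure Nash equilibria are (Up, R, Beta) and (Down, M, Beta) and (Down, R, Alpha).

Player 1 against (L, Alpha): payoffs 1, 3 → best response Down.
Player 1 against (L, Beta): payoffs -4, 4 → best response Down.
Player 1 against (M, Alpha): payoffs 1, -1 → best response Up.
Player 1 against (M, Beta): payoffs -2, 0 → best response Down.
Player 1 against (R, Alpha): payoffs -3, -1 → best response Down.
Player 1 against (R, Beta): payoffs 2, 1 → best response Up.
Player 2 against (Up, Alpha): payoffs 1, -3, -2 → best response L.
Player 2 against (Up, Beta): payoffs -1, -5, 2 → best response R.
Player 2 against (Down, Alpha): payoffs 0, -3, 2 → best response R.
Player 2 against (Down, Beta): payoffs 0, 5, -3 → best response M.
Player 3 against (Up, L): payoffs -1, -5 → best response Alpha.
Player 3 against (Up, M): payoffs -2, 2 → best response Beta.
Player 3 against (Up, R): payoffs -2, -1 → best response Beta.
Player 3 against (Down, L): payoffs -2, 2 → best response Beta.
Player 3 against (Down, M): payoffs 2, 5 → best response Beta.
Player 3 against (Down, R): payoffs 3, -5 → best response Alpha.
Mutual best responses: (Up, R, Beta); (Down, M, Beta); (Down, R, Alpha).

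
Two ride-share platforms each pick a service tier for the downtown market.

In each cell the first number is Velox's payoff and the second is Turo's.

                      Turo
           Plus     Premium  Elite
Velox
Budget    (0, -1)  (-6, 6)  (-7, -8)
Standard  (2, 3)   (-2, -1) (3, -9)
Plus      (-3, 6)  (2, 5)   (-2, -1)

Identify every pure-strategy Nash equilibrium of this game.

(Standard, Plus)

(Budget, Plus): Velox can switch to Standard (0 → 2). Not NE.
(Budget, Premium): Velox can switch to Standard (-6 → -2). Not NE.
(Budget, Elite): Velox can switch to Standard (-7 → 3). Not NE.
(Standard, Plus): Velox gets 2, best alternative 0; Turo gets 3, best alternative -1. No profitable deviation — NE.
(Standard, Premium): Velox can switch to Plus (-2 → 2). Not NE.
(Standard, Elite): Turo can switch to Plus (-9 → 3). Not NE.
(Plus, Plus): Velox can switch to Budget (-3 → 0). Not NE.
(The remaining 2 profiles each have a profitable deviation by the same check.)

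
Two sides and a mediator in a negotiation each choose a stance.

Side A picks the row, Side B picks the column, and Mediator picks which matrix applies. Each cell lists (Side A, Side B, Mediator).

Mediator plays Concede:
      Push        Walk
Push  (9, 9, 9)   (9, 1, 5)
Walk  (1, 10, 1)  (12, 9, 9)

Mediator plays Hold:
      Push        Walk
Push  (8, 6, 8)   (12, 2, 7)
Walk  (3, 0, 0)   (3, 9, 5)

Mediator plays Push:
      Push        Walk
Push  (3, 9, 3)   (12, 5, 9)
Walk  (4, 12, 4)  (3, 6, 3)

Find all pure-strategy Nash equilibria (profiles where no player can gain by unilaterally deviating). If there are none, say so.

Pure-strategy Nash equilibria: (Push, Push, Concede) and (Walk, Push, Push)

(Push, Push, Concede): Side A gets 9, best alternative 1; Side B gets 9, best alternative 1; Mediator gets 9, best alternative 8. No profitable deviation — NE.
(Push, Push, Hold): Mediator can switch to Concede (8 → 9). Not NE.
(Push, Push, Push): Side A can switch to Walk (3 → 4). Not NE.
(Push, Walk, Concede): Side A can switch to Walk (9 → 12). Not NE.
(Push, Walk, Hold): Side B can switch to Push (2 → 6). Not NE.
(Push, Walk, Push): Side B can switch to Push (5 → 9). Not NE.
(Walk, Push, Concede): Side A can switch to Push (1 → 9). Not NE.
(Walk, Push, Hold): Side A can switch to Push (3 → 8). Not NE.
(Walk, Push, Push): Side A gets 4, best alternative 3; Side B gets 12, best alternative 6; Mediator gets 4, best alternative 1. No profitable deviation — NE.
(Walk, Walk, Concede): Side B can switch to Push (9 → 10). Not NE.
(The remaining 2 profiles each have a profitable deviation by the same check.)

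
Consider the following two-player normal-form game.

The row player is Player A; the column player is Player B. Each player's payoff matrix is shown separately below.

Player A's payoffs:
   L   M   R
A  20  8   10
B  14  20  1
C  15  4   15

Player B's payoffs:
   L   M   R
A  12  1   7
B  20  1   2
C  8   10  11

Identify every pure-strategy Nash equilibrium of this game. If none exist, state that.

For each player, find the best response to each opponent profile; mutual best responses are the pure NE.
Player A against L: payoffs 20, 14, 15 → best response A.
Player A against M: payoffs 8, 20, 4 → best response B.
Player A against R: payoffs 10, 1, 15 → best response C.
Player B against A: payoffs 12, 1, 7 → best response L.
Player B against B: payoffs 20, 1, 2 → best response L.
Player B against C: payoffs 8, 10, 11 → best response R.
Mutual best responses: (A, L); (C, R).

Pure-strategy Nash equilibria: (A, L) and (C, R)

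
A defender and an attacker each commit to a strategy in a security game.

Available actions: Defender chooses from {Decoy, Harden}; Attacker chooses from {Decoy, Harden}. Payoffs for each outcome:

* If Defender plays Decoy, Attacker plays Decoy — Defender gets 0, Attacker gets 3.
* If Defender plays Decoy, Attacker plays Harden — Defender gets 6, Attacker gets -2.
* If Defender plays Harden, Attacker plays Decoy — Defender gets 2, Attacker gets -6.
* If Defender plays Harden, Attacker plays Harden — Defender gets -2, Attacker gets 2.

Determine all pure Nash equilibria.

Check each profile: it is a Nash equilibrium iff no player can strictly gain by switching unilaterally.
(Decoy, Decoy): Defender can switch to Harden (0 → 2). Not NE.
(Decoy, Harden): Attacker can switch to Decoy (-2 → 3). Not NE.
(Harden, Decoy): Attacker can switch to Harden (-6 → 2). Not NE.
(Harden, Harden): Defender can switch to Decoy (-2 → 6). Not NE.

This game has no pure Nash equilibrium.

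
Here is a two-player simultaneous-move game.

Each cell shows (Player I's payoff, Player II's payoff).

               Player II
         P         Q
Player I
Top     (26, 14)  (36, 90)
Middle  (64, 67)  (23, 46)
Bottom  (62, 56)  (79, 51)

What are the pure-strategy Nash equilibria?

(Top, P): Player I can switch to Middle (26 → 64). Not NE.
(Top, Q): Player I can switch to Bottom (36 → 79). Not NE.
(Middle, P): Player I gets 64, best alternative 62; Player II gets 67, best alternative 46. No profitable deviation — NE.
(Middle, Q): Player I can switch to Top (23 → 36). Not NE.
(Bottom, P): Player I can switch to Middle (62 → 64). Not NE.
(Bottom, Q): Player II can switch to P (51 → 56). Not NE.

Pure NE: (Middle, P)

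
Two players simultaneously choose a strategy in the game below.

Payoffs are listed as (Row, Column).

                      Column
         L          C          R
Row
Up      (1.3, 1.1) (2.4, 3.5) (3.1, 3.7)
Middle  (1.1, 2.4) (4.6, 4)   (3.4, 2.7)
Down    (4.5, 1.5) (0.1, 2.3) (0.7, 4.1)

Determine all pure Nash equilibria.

The unique pure-strategy Nash equilibrium is (Middle, C).

Mark each player's best response to every combination of opponents' strategies; a profile where every player is best-responding is a pure Nash equilibrium.
Row against L: payoffs 1.3, 1.1, 4.5 → best response Down.
Row against C: payoffs 2.4, 4.6, 0.1 → best response Middle.
Row against R: payoffs 3.1, 3.4, 0.7 → best response Middle.
Column against Up: payoffs 1.1, 3.5, 3.7 → best response R.
Column against Middle: payoffs 2.4, 4, 2.7 → best response C.
Column against Down: payoffs 1.5, 2.3, 4.1 → best response R.
Mutual best responses: (Middle, C).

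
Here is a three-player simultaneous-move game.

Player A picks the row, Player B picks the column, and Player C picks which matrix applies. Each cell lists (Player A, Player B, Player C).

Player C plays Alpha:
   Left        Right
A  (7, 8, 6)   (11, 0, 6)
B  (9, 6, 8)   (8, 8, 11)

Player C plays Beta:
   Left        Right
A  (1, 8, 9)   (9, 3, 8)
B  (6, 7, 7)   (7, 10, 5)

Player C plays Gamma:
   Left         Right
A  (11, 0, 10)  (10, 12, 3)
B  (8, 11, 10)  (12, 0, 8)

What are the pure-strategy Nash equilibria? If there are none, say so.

This game has no pure Nash equilibrium.

For each strategy profile, look for a profitable unilateral deviation.
(A, Left, Alpha): Player A can switch to B (7 → 9). Not NE.
(A, Left, Beta): Player A can switch to B (1 → 6). Not NE.
(A, Left, Gamma): Player B can switch to Right (0 → 12). Not NE.
(A, Right, Alpha): Player B can switch to Left (0 → 8). Not NE.
(A, Right, Beta): Player B can switch to Left (3 → 8). Not NE.
(A, Right, Gamma): Player A can switch to B (10 → 12). Not NE.
(B, Left, Alpha): Player B can switch to Right (6 → 8). Not NE.
(B, Left, Beta): Player B can switch to Right (7 → 10). Not NE.
(The remaining 4 profiles each have a profitable deviation by the same check.)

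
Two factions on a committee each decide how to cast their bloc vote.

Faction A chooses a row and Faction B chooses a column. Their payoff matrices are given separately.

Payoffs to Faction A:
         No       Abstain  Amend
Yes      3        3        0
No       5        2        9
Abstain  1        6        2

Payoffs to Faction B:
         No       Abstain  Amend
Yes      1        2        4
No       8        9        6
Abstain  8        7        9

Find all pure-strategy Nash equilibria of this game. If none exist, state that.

Faction A against No: payoffs 3, 5, 1 → best response No.
Faction A against Abstain: payoffs 3, 2, 6 → best response Abstain.
Faction A against Amend: payoffs 0, 9, 2 → best response No.
Faction B against Yes: payoffs 1, 2, 4 → best response Amend.
Faction B against No: payoffs 8, 9, 6 → best response Abstain.
Faction B against Abstain: payoffs 8, 7, 9 → best response Amend.
No profile is a mutual best response for all players.

No pure-strategy Nash equilibrium.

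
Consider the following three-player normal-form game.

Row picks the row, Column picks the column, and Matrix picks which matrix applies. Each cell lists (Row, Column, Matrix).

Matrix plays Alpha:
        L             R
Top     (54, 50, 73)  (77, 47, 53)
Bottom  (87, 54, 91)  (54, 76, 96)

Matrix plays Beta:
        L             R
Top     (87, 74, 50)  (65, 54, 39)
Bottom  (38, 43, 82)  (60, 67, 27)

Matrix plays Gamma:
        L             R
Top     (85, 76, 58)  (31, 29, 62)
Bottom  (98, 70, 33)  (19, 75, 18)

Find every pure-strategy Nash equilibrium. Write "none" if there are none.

(Top, L, Alpha): Row can switch to Bottom (54 → 87). Not NE.
(Top, L, Beta): Matrix can switch to Alpha (50 → 73). Not NE.
(Top, L, Gamma): Row can switch to Bottom (85 → 98). Not NE.
(Top, R, Alpha): Column can switch to L (47 → 50). Not NE.
(Top, R, Beta): Column can switch to L (54 → 74). Not NE.
(Top, R, Gamma): Column can switch to L (29 → 76). Not NE.
(Bottom, L, Alpha): Column can switch to R (54 → 76). Not NE.
(Bottom, L, Beta): Row can switch to Top (38 → 87). Not NE.
(The remaining 4 profiles each have a profitable deviation by the same check.)

none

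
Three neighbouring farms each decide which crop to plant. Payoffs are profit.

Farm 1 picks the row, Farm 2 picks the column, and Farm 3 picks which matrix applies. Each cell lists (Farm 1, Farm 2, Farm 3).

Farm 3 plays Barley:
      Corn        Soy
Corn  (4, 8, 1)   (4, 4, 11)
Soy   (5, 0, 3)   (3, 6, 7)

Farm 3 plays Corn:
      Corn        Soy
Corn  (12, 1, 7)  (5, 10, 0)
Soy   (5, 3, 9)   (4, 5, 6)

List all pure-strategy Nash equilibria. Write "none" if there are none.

(Corn, Corn, Barley): Farm 1 can switch to Soy (4 → 5). Not NE.
(Corn, Corn, Corn): Farm 2 can switch to Soy (1 → 10). Not NE.
(Corn, Soy, Barley): Farm 2 can switch to Corn (4 → 8). Not NE.
(Corn, Soy, Corn): Farm 3 can switch to Barley (0 → 11). Not NE.
(Soy, Corn, Barley): Farm 2 can switch to Soy (0 → 6). Not NE.
(Soy, Corn, Corn): Farm 1 can switch to Corn (5 → 12). Not NE.
(Soy, Soy, Barley): Farm 1 can switch to Corn (3 → 4). Not NE.
(Soy, Soy, Corn): Farm 1 can switch to Corn (4 → 5). Not NE.

No pure-strategy Nash equilibrium.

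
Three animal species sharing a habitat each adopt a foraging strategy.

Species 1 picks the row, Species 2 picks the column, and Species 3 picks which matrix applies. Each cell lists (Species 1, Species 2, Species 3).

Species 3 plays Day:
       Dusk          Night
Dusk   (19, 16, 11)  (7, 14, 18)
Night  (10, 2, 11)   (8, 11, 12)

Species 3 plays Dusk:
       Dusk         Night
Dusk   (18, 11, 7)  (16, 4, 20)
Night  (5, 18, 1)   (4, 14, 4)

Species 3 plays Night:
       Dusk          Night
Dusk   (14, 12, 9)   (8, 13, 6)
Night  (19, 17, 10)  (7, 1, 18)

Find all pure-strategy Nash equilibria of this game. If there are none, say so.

Mark each player's best response to every combination of opponents' strategies; a profile where every player is best-responding is a pure Nash equilibrium.
Species 1 against (Dusk, Day): payoffs 19, 10 → best response Dusk.
Species 1 against (Dusk, Dusk): payoffs 18, 5 → best response Dusk.
Species 1 against (Dusk, Night): payoffs 14, 19 → best response Night.
Species 1 against (Night, Day): payoffs 7, 8 → best response Night.
Species 1 against (Night, Dusk): payoffs 16, 4 → best response Dusk.
Species 1 against (Night, Night): payoffs 8, 7 → best response Dusk.
Species 2 against (Dusk, Day): payoffs 16, 14 → best response Dusk.
Species 2 against (Dusk, Dusk): payoffs 11, 4 → best response Dusk.
Species 2 against (Dusk, Night): payoffs 12, 13 → best response Night.
Species 2 against (Night, Day): payoffs 2, 11 → best response Night.
Species 2 against (Night, Dusk): payoffs 18, 14 → best response Dusk.
Species 2 against (Night, Night): payoffs 17, 1 → best response Dusk.
Species 3 against (Dusk, Dusk): payoffs 11, 7, 9 → best response Day.
Species 3 against (Dusk, Night): payoffs 18, 20, 6 → best response Dusk.
Species 3 against (Night, Dusk): payoffs 11, 1, 10 → best response Day.
Species 3 against (Night, Night): payoffs 12, 4, 18 → best response Night.
Mutual best responses: (Dusk, Dusk, Day).

Pure NE: (Dusk, Dusk, Day)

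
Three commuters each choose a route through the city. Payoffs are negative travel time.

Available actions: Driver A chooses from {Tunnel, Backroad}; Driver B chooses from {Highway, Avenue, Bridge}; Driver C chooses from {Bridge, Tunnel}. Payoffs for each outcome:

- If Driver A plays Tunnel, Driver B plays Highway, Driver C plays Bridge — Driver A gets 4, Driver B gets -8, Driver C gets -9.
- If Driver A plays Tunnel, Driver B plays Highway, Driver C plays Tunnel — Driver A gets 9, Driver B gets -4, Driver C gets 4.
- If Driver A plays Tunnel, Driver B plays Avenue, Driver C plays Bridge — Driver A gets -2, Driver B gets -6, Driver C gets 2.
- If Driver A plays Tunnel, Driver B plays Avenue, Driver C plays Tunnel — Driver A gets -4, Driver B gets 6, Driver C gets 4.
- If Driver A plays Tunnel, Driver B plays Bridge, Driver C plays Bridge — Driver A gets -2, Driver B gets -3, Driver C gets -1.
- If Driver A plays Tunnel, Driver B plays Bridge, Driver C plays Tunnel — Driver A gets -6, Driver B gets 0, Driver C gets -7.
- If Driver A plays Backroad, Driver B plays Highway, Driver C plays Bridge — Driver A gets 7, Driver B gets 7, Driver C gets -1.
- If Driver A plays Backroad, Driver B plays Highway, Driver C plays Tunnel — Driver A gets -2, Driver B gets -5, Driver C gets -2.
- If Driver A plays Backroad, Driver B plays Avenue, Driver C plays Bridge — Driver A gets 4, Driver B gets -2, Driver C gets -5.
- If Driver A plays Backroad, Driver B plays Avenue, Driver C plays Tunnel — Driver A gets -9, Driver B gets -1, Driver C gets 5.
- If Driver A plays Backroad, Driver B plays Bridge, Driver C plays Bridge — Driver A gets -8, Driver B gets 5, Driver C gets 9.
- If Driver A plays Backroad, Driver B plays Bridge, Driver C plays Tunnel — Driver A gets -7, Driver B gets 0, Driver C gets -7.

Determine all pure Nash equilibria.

(Tunnel, Avenue, Tunnel) and (Tunnel, Bridge, Bridge) and (Backroad, Highway, Bridge)

For each player, find the best response to each opponent profile; mutual best responses are the pure NE.
Driver A against (Highway, Bridge): payoffs 4, 7 → best response Backroad.
Driver A against (Highway, Tunnel): payoffs 9, -2 → best response Tunnel.
Driver A against (Avenue, Bridge): payoffs -2, 4 → best response Backroad.
Driver A against (Avenue, Tunnel): payoffs -4, -9 → best response Tunnel.
Driver A against (Bridge, Bridge): payoffs -2, -8 → best response Tunnel.
Driver A against (Bridge, Tunnel): payoffs -6, -7 → best response Tunnel.
Driver B against (Tunnel, Bridge): payoffs -8, -6, -3 → best response Bridge.
Driver B against (Tunnel, Tunnel): payoffs -4, 6, 0 → best response Avenue.
Driver B against (Backroad, Bridge): payoffs 7, -2, 5 → best response Highway.
Driver B against (Backroad, Tunnel): payoffs -5, -1, 0 → best response Bridge.
Driver C against (Tunnel, Highway): payoffs -9, 4 → best response Tunnel.
Driver C against (Tunnel, Avenue): payoffs 2, 4 → best response Tunnel.
Driver C against (Tunnel, Bridge): payoffs -1, -7 → best response Bridge.
Driver C against (Backroad, Highway): payoffs -1, -2 → best response Bridge.
Driver C against (Backroad, Avenue): payoffs -5, 5 → best response Tunnel.
Driver C against (Backroad, Bridge): payoffs 9, -7 → best response Bridge.
Mutual best responses: (Tunnel, Avenue, Tunnel); (Tunnel, Bridge, Bridge); (Backroad, Highway, Bridge).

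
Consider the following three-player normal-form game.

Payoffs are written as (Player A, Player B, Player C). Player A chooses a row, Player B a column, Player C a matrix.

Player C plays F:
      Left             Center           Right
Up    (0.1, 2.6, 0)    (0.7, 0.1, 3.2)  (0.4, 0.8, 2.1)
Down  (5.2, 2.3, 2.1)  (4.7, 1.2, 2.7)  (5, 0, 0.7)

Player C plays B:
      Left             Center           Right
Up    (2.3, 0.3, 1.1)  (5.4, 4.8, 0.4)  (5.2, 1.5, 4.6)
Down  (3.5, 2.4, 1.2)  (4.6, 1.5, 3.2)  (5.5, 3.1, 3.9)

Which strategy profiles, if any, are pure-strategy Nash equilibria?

Player A against (Left, F): payoffs 0.1, 5.2 → best response Down.
Player A against (Left, B): payoffs 2.3, 3.5 → best response Down.
Player A against (Center, F): payoffs 0.7, 4.7 → best response Down.
Player A against (Center, B): payoffs 5.4, 4.6 → best response Up.
Player A against (Right, F): payoffs 0.4, 5 → best response Down.
Player A against (Right, B): payoffs 5.2, 5.5 → best response Down.
Player B against (Up, F): payoffs 2.6, 0.1, 0.8 → best response Left.
Player B against (Up, B): payoffs 0.3, 4.8, 1.5 → best response Center.
Player B against (Down, F): payoffs 2.3, 1.2, 0 → best response Left.
Player B against (Down, B): payoffs 2.4, 1.5, 3.1 → best response Right.
Player C against (Up, Left): payoffs 0, 1.1 → best response B.
Player C against (Up, Center): payoffs 3.2, 0.4 → best response F.
Player C against (Up, Right): payoffs 2.1, 4.6 → best response B.
Player C against (Down, Left): payoffs 2.1, 1.2 → best response F.
Player C against (Down, Center): payoffs 2.7, 3.2 → best response B.
Player C against (Down, Right): payoffs 0.7, 3.9 → best response B.
Mutual best responses: (Down, Left, F); (Down, Right, B).

The pure Nash equilibria are (Down, Left, F); (Down, Right, B).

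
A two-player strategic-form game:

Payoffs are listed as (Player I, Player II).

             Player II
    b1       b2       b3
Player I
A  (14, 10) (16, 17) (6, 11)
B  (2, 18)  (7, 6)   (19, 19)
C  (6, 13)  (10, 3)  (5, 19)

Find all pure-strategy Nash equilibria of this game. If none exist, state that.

Pure-strategy Nash equilibria: (A, b2); (B, b3)

(A, b1): Player II can switch to b2 (10 → 17). Not NE.
(A, b2): Player I gets 16, best alternative 10; Player II gets 17, best alternative 11. No profitable deviation — NE.
(A, b3): Player I can switch to B (6 → 19). Not NE.
(B, b1): Player I can switch to A (2 → 14). Not NE.
(B, b2): Player I can switch to A (7 → 16). Not NE.
(B, b3): Player I gets 19, best alternative 6; Player II gets 19, best alternative 18. No profitable deviation — NE.
(C, b1): Player I can switch to A (6 → 14). Not NE.
(C, b2): Player I can switch to A (10 → 16). Not NE.
(C, b3): Player I can switch to A (5 → 6). Not NE.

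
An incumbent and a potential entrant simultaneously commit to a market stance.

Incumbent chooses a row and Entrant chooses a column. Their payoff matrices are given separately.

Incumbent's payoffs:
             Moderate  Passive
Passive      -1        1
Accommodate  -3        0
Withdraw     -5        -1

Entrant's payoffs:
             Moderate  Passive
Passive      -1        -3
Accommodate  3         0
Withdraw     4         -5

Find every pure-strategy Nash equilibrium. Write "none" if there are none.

The unique pure-strategy Nash equilibrium is (Passive, Moderate).

For each player, find the best response to each opponent profile; mutual best responses are the pure NE.
Incumbent against Moderate: payoffs -1, -3, -5 → best response Passive.
Incumbent against Passive: payoffs 1, 0, -1 → best response Passive.
Entrant against Passive: payoffs -1, -3 → best response Moderate.
Entrant against Accommodate: payoffs 3, 0 → best response Moderate.
Entrant against Withdraw: payoffs 4, -5 → best response Moderate.
Mutual best responses: (Passive, Moderate).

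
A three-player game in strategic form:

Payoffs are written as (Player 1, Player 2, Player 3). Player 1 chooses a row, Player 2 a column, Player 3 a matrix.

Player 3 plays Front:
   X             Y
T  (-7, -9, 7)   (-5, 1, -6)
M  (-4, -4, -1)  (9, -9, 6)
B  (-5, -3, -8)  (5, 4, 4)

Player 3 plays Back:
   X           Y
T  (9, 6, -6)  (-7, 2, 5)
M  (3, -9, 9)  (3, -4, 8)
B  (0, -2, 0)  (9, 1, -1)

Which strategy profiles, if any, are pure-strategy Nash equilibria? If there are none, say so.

For each player, find the best response to each opponent profile; mutual best responses are the pure NE.
Player 1 against (X, Front): payoffs -7, -4, -5 → best response M.
Player 1 against (X, Back): payoffs 9, 3, 0 → best response T.
Player 1 against (Y, Front): payoffs -5, 9, 5 → best response M.
Player 1 against (Y, Back): payoffs -7, 3, 9 → best response B.
Player 2 against (T, Front): payoffs -9, 1 → best response Y.
Player 2 against (T, Back): payoffs 6, 2 → best response X.
Player 2 against (M, Front): payoffs -4, -9 → best response X.
Player 2 against (M, Back): payoffs -9, -4 → best response Y.
Player 2 against (B, Front): payoffs -3, 4 → best response Y.
Player 2 against (B, Back): payoffs -2, 1 → best response Y.
Player 3 against (T, X): payoffs 7, -6 → best response Front.
Player 3 against (T, Y): payoffs -6, 5 → best response Back.
Player 3 against (M, X): payoffs -1, 9 → best response Back.
Player 3 against (M, Y): payoffs 6, 8 → best response Back.
Player 3 against (B, X): payoffs -8, 0 → best response Back.
Player 3 against (B, Y): payoffs 4, -1 → best response Front.
No profile is a mutual best response for all players.

none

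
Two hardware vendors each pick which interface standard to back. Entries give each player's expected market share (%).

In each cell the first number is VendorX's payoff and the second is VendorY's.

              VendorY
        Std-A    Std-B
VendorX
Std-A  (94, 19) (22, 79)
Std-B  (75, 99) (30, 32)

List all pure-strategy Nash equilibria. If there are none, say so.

This game has no pure Nash equilibrium.

(Std-A, Std-A): VendorY can switch to Std-B (19 → 79). Not NE.
(Std-A, Std-B): VendorX can switch to Std-B (22 → 30). Not NE.
(Std-B, Std-A): VendorX can switch to Std-A (75 → 94). Not NE.
(Std-B, Std-B): VendorY can switch to Std-A (32 → 99). Not NE.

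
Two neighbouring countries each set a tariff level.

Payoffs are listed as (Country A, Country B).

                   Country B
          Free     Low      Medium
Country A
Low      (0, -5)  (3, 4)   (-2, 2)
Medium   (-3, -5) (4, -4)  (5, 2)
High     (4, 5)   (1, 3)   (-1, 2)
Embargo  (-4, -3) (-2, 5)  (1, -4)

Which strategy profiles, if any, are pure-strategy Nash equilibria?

Check each profile: it is a Nash equilibrium iff no player can strictly gain by switching unilaterally.
(Low, Free): Country A can switch to High (0 → 4). Not NE.
(Low, Low): Country A can switch to Medium (3 → 4). Not NE.
(Low, Medium): Country A can switch to Medium (-2 → 5). Not NE.
(Medium, Free): Country A can switch to Low (-3 → 0). Not NE.
(Medium, Low): Country B can switch to Medium (-4 → 2). Not NE.
(Medium, Medium): Country A gets 5, best alternative 1; Country B gets 2, best alternative -4. No profitable deviation — NE.
(High, Free): Country A gets 4, best alternative 0; Country B gets 5, best alternative 3. No profitable deviation — NE.
(High, Low): Country A can switch to Low (1 → 3). Not NE.
(High, Medium): Country A can switch to Medium (-1 → 5). Not NE.
(Embargo, Free): Country A can switch to Low (-4 → 0). Not NE.
(Embargo, Low): Country A can switch to Low (-2 → 3). Not NE.
(Embargo, Medium): Country A can switch to Medium (1 → 5). Not NE.

(Medium, Medium); (High, Free)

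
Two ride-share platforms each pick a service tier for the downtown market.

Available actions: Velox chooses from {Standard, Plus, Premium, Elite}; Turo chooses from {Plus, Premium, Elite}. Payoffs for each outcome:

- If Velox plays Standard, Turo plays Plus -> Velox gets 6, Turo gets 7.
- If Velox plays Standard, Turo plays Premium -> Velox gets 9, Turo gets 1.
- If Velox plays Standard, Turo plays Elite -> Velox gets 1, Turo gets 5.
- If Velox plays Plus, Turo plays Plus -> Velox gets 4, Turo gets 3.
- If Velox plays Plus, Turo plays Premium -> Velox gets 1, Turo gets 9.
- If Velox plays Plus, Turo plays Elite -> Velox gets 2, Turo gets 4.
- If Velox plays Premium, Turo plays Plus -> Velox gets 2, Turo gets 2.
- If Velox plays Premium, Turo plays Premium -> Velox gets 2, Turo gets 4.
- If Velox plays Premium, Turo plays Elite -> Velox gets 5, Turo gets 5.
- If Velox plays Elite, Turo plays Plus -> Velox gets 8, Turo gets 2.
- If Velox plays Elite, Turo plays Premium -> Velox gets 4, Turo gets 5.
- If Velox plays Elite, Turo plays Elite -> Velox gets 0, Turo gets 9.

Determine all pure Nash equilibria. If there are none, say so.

Velox against Plus: payoffs 6, 4, 2, 8 → best response Elite.
Velox against Premium: payoffs 9, 1, 2, 4 → best response Standard.
Velox against Elite: payoffs 1, 2, 5, 0 → best response Premium.
Turo against Standard: payoffs 7, 1, 5 → best response Plus.
Turo against Plus: payoffs 3, 9, 4 → best response Premium.
Turo against Premium: payoffs 2, 4, 5 → best response Elite.
Turo against Elite: payoffs 2, 5, 9 → best response Elite.
Mutual best responses: (Premium, Elite).

The unique pure-strategy Nash equilibrium is (Premium, Elite).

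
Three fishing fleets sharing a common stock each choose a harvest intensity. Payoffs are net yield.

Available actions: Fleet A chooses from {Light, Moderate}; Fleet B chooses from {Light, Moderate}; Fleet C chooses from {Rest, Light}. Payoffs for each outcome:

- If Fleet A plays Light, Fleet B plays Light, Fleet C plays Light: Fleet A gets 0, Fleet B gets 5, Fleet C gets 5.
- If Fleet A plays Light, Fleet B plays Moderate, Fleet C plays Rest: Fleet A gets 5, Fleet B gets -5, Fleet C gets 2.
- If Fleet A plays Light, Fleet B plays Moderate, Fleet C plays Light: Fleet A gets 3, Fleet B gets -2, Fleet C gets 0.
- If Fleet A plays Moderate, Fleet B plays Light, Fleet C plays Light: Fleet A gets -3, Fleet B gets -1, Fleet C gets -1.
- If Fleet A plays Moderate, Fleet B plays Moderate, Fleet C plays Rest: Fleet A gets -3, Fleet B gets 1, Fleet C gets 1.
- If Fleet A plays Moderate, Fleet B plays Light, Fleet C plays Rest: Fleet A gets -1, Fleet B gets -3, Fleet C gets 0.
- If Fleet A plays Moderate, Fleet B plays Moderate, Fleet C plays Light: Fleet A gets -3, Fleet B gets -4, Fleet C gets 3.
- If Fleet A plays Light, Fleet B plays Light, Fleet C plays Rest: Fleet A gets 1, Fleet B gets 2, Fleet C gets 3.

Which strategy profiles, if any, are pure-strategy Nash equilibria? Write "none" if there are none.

For each strategy profile, look for a profitable unilateral deviation.
(Light, Light, Rest): Fleet C can switch to Light (3 → 5). Not NE.
(Light, Light, Light): Fleet A gets 0, best alternative -3; Fleet B gets 5, best alternative -2; Fleet C gets 5, best alternative 3. No profitable deviation — NE.
(Light, Moderate, Rest): Fleet B can switch to Light (-5 → 2). Not NE.
(Light, Moderate, Light): Fleet B can switch to Light (-2 → 5). Not NE.
(Moderate, Light, Rest): Fleet A can switch to Light (-1 → 1). Not NE.
(Moderate, Light, Light): Fleet A can switch to Light (-3 → 0). Not NE.
(Moderate, Moderate, Rest): Fleet A can switch to Light (-3 → 5). Not NE.
(The remaining 1 profile has a profitable deviation by the same check.)

(Light, Light, Light)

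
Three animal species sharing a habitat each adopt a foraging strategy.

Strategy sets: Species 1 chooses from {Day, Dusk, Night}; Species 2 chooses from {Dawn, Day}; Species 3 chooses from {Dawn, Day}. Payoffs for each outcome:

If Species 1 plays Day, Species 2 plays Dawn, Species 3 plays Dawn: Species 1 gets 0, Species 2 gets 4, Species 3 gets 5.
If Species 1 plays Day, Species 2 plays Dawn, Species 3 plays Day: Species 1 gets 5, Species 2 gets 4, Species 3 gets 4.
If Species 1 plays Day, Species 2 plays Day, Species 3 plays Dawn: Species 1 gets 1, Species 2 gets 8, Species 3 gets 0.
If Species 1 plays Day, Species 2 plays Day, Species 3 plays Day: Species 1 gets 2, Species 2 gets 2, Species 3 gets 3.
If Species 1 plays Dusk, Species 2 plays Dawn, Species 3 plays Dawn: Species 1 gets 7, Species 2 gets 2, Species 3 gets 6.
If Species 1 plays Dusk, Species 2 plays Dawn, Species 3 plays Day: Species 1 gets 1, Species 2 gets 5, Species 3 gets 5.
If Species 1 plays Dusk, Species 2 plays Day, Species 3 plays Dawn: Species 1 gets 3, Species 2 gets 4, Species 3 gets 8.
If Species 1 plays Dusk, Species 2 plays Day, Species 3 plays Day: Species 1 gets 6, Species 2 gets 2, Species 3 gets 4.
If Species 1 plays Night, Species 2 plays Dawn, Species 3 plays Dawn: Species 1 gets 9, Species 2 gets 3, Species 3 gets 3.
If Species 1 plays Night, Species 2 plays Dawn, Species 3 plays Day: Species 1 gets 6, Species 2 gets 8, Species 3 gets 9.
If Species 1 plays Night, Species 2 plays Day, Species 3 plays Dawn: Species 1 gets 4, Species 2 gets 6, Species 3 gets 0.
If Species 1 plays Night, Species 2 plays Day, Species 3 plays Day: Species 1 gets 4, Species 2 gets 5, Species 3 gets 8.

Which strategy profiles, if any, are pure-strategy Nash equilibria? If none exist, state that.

For each strategy profile, look for a profitable unilateral deviation.
(Day, Dawn, Dawn): Species 1 can switch to Dusk (0 → 7). Not NE.
(Day, Dawn, Day): Species 1 can switch to Night (5 → 6). Not NE.
(Day, Day, Dawn): Species 1 can switch to Dusk (1 → 3). Not NE.
(Day, Day, Day): Species 1 can switch to Dusk (2 → 6). Not NE.
(Dusk, Dawn, Dawn): Species 1 can switch to Night (7 → 9). Not NE.
(Dusk, Dawn, Day): Species 1 can switch to Day (1 → 5). Not NE.
(Dusk, Day, Dawn): Species 1 can switch to Night (3 → 4). Not NE.
(Dusk, Day, Day): Species 2 can switch to Dawn (2 → 5). Not NE.
(Night, Dawn, Dawn): Species 2 can switch to Day (3 → 6). Not NE.
(Night, Dawn, Day): Species 1 gets 6, best alternative 5; Species 2 gets 8, best alternative 5; Species 3 gets 9, best alternative 3. No profitable deviation — NE.
(Night, Day, Dawn): Species 3 can switch to Day (0 → 8). Not NE.
(Night, Day, Day): Species 1 can switch to Dusk (4 → 6). Not NE.

(Night, Dawn, Day)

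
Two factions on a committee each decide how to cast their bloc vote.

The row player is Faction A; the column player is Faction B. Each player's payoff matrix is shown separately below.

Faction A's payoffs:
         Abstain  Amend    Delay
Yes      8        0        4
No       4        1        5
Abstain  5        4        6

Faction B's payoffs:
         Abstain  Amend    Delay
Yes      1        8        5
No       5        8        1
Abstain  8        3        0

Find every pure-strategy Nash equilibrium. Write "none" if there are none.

none

For each strategy profile, look for a profitable unilateral deviation.
(Yes, Abstain): Faction B can switch to Amend (1 → 8). Not NE.
(Yes, Amend): Faction A can switch to No (0 → 1). Not NE.
(Yes, Delay): Faction A can switch to No (4 → 5). Not NE.
(No, Abstain): Faction A can switch to Yes (4 → 8). Not NE.
(No, Amend): Faction A can switch to Abstain (1 → 4). Not NE.
(No, Delay): Faction A can switch to Abstain (5 → 6). Not NE.
(Abstain, Abstain): Faction A can switch to Yes (5 → 8). Not NE.
(Abstain, Amend): Faction B can switch to Abstain (3 → 8). Not NE.
(The remaining 1 profile has a profitable deviation by the same check.)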